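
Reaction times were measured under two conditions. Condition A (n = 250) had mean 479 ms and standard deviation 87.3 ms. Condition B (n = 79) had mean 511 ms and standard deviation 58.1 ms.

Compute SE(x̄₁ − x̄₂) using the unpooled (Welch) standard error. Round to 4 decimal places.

Per-group SEs: s₁/√n₁ = 87.3/√250 = 5.5213, s₂/√n₂ = 58.1/√79 = 6.5368.
Unpooled SE of the difference: √(30.48475369 + 42.72975424) = 8.5565.

8.5565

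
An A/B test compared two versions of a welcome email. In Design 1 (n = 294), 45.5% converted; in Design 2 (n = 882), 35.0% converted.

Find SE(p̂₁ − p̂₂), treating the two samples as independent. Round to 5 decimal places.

0.03319

SE₁ = √(p̂₁(1−p̂₁)/n₁) = √(0.4550·0.5450/294) = 0.02904; SE₂ = √(0.3500·0.6500/882) = 0.01606.
Independent samples: SE of the difference = √(SE₁² + SE₂²) = √(0.0008433216 + 0.0002579236) = 0.03319.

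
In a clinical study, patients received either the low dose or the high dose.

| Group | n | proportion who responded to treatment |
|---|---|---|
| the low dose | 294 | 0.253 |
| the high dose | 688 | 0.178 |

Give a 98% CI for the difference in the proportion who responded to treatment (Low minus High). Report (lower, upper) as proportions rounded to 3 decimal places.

The two standard errors are √(0.2530×0.7470/294) = 0.02535 and √(0.1780×0.8220/688) = 0.01458.
Because the samples are independent, SE_diff = √(0.02535² + 0.01458²) = 0.02924.
Using z* = 2.326 for 98%, ME = 2.326 × 0.02924 = 0.06801.
p̂₁ − p̂₂ = 0.0750; interval 0.0750 ± 0.06801 gives (0.007, 0.143).

(0.007, 0.143)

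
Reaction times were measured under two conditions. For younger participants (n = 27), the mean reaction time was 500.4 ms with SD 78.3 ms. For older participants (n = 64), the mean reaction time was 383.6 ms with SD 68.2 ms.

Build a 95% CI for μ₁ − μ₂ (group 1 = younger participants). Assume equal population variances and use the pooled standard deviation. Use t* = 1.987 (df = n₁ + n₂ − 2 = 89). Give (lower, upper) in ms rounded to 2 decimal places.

(84.29, 149.31)

Pooled variance s_p² = [26·78.3² + 63·68.2²] / (27+64−2) = 5083.4973, so s_p = 71.2986.
SE_diff = s_p·√(1/n₁ + 1/n₂) = 71.2986·√(1/27 + 1/64) = 16.3618.
t* = 1.987; margin = 1.987 × 16.3618 = 32.5109.
Difference = 500.4 − 383.6 = 116.8000.
116.8000 ± 32.5109 → (84.29, 149.31).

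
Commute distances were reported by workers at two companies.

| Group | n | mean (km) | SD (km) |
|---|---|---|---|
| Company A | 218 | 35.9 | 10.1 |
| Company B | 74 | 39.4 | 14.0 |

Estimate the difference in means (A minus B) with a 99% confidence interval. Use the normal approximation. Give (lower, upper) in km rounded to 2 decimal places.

(-8.05, 1.05)

SE₁ = s₁/√n₁ = 10.1/√218 = 0.6841; SE₂ = 14.0/√74 = 1.6275.
Independent samples, unequal variances: SE_diff = √(SE₁² + SE₂²) = √(0.46799281 + 2.64875625) = 1.7654.
z* = 2.576, so margin of error = 2.576 × 1.7654 = 4.5477.
Difference in means = 35.9 − 39.4 = -3.5000.
-3.5000 ± 4.5477 → (-8.05, 1.05).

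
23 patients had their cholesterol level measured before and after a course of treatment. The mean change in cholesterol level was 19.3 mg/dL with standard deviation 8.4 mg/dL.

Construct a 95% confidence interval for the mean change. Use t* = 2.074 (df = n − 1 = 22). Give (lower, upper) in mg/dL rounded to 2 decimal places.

(15.67, 22.93)

This is a matched-pairs design, so SE = s_d/√n = 8.4/√23 = 1.7515.
Margin = 2.074 × 1.7515 = 3.6326; the interval is 19.3 ± 3.6326 = (15.67, 22.93).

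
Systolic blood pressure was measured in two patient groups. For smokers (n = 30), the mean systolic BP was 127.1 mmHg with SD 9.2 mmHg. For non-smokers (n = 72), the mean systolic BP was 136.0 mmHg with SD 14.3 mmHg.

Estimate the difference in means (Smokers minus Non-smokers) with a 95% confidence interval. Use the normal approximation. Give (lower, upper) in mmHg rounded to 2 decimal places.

Standard errors of each mean: 9.2/√30 = 1.6797 and 14.3/√72 = 1.6853.
SE(x̄₁ − x̄₂) = √(1.6797² + 1.6853²) = 2.3794 for independent samples with unequal variances.
With z* = 1.960, the margin is 1.960 × 2.3794 = 4.6636.
x̄₁ − x̄₂ = 127.1 − 136.0 = -8.9000; the interval is -8.9000 ± 4.6636 = (-13.56, -4.24).

(-13.56, -4.24)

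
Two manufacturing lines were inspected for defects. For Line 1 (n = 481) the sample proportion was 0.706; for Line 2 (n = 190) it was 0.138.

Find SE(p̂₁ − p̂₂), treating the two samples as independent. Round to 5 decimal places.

SE₁ = √(p̂₁(1−p̂₁)/n₁) = √(0.7060·0.2940/481) = 0.02077; SE₂ = √(0.1380·0.8620/190) = 0.02502.
Independent samples: SE of the difference = √(SE₁² + SE₂²) = √(0.0004313929 + 0.0006260004) = 0.03252.

0.03252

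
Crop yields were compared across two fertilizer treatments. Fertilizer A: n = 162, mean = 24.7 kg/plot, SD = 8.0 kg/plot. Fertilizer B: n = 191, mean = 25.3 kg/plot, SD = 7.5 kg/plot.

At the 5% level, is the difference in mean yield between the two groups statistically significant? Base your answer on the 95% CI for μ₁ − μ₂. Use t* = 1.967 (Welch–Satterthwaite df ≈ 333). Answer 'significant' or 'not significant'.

not significant

Standard errors of each mean: 8.0/√162 = 0.6285 and 7.5/√191 = 0.5427.
SE(x̄₁ − x̄₂) = √(0.6285² + 0.5427²) = 0.8304 for independent samples with unequal variances.
With t* = 1.967, the margin is 1.967 × 0.8304 = 1.6334.
x̄₁ − x̄₂ = 24.7 − 25.3 = -0.6000; the interval is -0.6000 ± 1.6334 = (-2.2334, 1.0334).
The interval (-2.2334, 1.0334) contains 0, so the difference is not significant.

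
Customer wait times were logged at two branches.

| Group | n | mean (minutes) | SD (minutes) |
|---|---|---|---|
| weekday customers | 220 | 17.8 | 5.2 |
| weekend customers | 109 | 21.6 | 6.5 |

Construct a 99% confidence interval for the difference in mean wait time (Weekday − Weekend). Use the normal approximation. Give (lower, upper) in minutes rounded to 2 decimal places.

(-5.64, -1.96)

SE₁ = s₁/√n₁ = 5.2/√220 = 0.3506; SE₂ = 6.5/√109 = 0.6226.
Independent samples, unequal variances: SE_diff = √(SE₁² + SE₂²) = √(0.12292036 + 0.38763076) = 0.7145.
z* = 2.576, so margin of error = 2.576 × 0.7145 = 1.8406.
Difference in means = 17.8 − 21.6 = -3.8000.
-3.8000 ± 1.8406 → (-5.64, -1.96).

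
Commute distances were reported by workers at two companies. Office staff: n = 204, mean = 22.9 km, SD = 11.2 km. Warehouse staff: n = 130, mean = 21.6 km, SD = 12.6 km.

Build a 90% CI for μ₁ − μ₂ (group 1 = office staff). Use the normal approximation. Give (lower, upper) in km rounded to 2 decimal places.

(-0.93, 3.53)

SE₁ = s₁/√n₁ = 11.2/√204 = 0.7842; SE₂ = 12.6/√130 = 1.1051.
Independent samples, unequal variances: SE_diff = √(SE₁² + SE₂²) = √(0.61496964 + 1.22124601) = 1.3551.
z* = 1.645, so margin of error = 1.645 × 1.3551 = 2.2291.
Difference in means = 22.9 − 21.6 = 1.3000.
1.3000 ± 2.2291 → (-0.93, 3.53).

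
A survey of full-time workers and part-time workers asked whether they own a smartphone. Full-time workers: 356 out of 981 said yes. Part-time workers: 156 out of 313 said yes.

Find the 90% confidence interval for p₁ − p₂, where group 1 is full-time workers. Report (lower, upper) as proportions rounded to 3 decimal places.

First, p̂₁ = 356/981 = 0.3629; p̂₂ = 156/313 = 0.4984.
The two standard errors are √(0.3629×0.6371/981) = 0.01535 and √(0.4984×0.5016/313) = 0.02826.
Because the samples are independent, SE_diff = √(0.01535² + 0.02826²) = 0.03216.
Using z* = 1.645 for 90%, ME = 1.645 × 0.03216 = 0.05290.
p̂₁ − p̂₂ = -0.1355; interval -0.1355 ± 0.05290 gives (-0.188, -0.083).

(-0.188, -0.083)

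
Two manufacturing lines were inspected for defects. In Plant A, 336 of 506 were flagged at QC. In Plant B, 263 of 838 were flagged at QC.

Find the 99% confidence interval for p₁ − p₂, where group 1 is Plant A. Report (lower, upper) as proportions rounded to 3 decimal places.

First, p̂₁ = 336/506 = 0.6640; p̂₂ = 263/838 = 0.3138.
The two standard errors are √(0.6640×0.3360/506) = 0.02100 and √(0.3138×0.6862/838) = 0.01603.
Because the samples are independent, SE_diff = √(0.02100² + 0.01603²) = 0.02642.
Using z* = 2.576 for 99%, ME = 2.576 × 0.02642 = 0.06806.
p̂₁ − p̂₂ = 0.3502; interval 0.3502 ± 0.06806 gives (0.282, 0.418).

(0.282, 0.418)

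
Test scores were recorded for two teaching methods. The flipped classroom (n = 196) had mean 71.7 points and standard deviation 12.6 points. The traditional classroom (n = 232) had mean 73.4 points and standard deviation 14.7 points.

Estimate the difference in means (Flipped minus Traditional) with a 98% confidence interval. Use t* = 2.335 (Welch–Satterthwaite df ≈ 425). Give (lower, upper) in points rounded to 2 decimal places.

Standard errors of each mean: 12.6/√196 = 0.9000 and 14.7/√232 = 0.9651.
SE(x̄₁ − x̄₂) = √(0.9000² + 0.9651²) = 1.3196 for independent samples with unequal variances.
With t* = 2.335, the margin is 2.335 × 1.3196 = 3.0813.
x̄₁ − x̄₂ = 71.7 − 73.4 = -1.7000; the interval is -1.7000 ± 3.0813 = (-4.78, 1.38).

(-4.78, 1.38)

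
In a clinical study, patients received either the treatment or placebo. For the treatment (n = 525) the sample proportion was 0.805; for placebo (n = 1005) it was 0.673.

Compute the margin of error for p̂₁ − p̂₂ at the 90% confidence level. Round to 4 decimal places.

0.0374

The two standard errors are √(0.8050×0.1950/525) = 0.01729 and √(0.6730×0.3270/1005) = 0.01480.
Because the samples are independent, SE_diff = √(0.01729² + 0.01480²) = 0.02276.
Using z* = 1.645 for 90%, ME = 1.645 × 0.02276 = 0.03744.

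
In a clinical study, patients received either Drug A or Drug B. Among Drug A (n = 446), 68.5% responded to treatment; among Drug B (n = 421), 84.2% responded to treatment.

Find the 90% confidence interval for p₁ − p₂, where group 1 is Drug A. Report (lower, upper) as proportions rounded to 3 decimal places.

SE₁ = √(p̂₁(1−p̂₁)/n₁) = √(0.6850·0.3150/446) = 0.02200; SE₂ = √(0.8420·0.1580/421) = 0.01778.
Independent samples: SE of the difference = √(SE₁² + SE₂²) = √(0.000484 + 0.0003161284) = 0.02829.
z* for 90% confidence is 1.645, so the margin of error is 1.645 × 0.02829 = 0.04654.
Point estimate p̂₁ − p̂₂ = 0.6850 − 0.8420 = -0.1570.
-0.1570 ± 0.04654 → (-0.204, -0.110).

(-0.204, -0.110)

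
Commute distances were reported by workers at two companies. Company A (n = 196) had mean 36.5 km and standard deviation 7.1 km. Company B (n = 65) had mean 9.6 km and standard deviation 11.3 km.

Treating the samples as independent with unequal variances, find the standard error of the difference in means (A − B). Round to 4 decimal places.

1.4905

Standard errors of each mean: 7.1/√196 = 0.5071 and 11.3/√65 = 1.4016.
SE(x̄₁ − x̄₂) = √(0.5071² + 1.4016²) = 1.4905 for independent samples with unequal variances.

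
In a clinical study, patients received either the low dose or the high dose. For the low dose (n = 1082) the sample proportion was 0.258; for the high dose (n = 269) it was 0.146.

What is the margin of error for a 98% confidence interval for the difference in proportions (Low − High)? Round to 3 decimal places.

0.059

SE₁ = √(p̂₁(1−p̂₁)/n₁) = √(0.2580·0.7420/1082) = 0.01330; SE₂ = √(0.1460·0.8540/269) = 0.02153.
Independent samples: SE of the difference = √(SE₁² + SE₂²) = √(0.00017689 + 0.0004635409) = 0.02531.
z* for 98% confidence is 2.326, so the margin of error is 2.326 × 0.02531 = 0.05887.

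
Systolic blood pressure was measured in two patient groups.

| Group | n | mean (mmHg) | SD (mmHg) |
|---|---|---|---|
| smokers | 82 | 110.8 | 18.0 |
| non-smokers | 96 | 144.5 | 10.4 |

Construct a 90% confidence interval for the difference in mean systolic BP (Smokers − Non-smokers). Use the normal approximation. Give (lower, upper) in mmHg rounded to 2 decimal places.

(-37.41, -29.99)

Per-group SEs: s₁/√n₁ = 18.0/√82 = 1.9878, s₂/√n₂ = 10.4/√96 = 1.0614.
Unpooled SE of the difference: √(3.95134884 + 1.12656996) = 2.2534.
Margin of error = z* · SE = 1.645 × 2.2534 = 3.7068.
x̄₁ − x̄₂ = 110.8 − 144.5 = -33.7000.
CI: -33.7000 ± 3.7068 = (-37.41, -29.99).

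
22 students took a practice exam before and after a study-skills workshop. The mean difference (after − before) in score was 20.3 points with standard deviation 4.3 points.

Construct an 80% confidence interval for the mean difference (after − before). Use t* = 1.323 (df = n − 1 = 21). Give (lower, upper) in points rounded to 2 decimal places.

This is a matched-pairs design, so SE = s_d/√n = 4.3/√22 = 0.9168.
Margin = 1.323 × 0.9168 = 1.2129; the interval is 20.3 ± 1.2129 = (19.09, 21.51).

(19.09, 21.51)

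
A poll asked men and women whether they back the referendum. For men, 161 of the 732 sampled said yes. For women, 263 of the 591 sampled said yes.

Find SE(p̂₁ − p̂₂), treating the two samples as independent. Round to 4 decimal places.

First, p̂₁ = 161/732 = 0.2199; p̂₂ = 263/591 = 0.4450.
The two standard errors are √(0.2199×0.7801/732) = 0.01531 and √(0.4450×0.5550/591) = 0.02044.
Because the samples are independent, SE_diff = √(0.01531² + 0.02044²) = 0.02554.

0.0255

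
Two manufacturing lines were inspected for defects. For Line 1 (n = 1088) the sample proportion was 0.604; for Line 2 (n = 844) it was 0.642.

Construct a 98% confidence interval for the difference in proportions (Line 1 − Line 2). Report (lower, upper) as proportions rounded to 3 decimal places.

(-0.090, 0.014)

SE₁ = √(p̂₁(1−p̂₁)/n₁) = √(0.6040·0.3960/1088) = 0.01483; SE₂ = √(0.6420·0.3580/844) = 0.01650.
Independent samples: SE of the difference = √(SE₁² + SE₂²) = √(0.0002199289 + 0.00027225) = 0.02219.
z* for 98% confidence is 2.326, so the margin of error is 2.326 × 0.02219 = 0.05161.
Point estimate p̂₁ − p̂₂ = 0.6040 − 0.6420 = -0.0380.
-0.0380 ± 0.05161 → (-0.090, 0.014).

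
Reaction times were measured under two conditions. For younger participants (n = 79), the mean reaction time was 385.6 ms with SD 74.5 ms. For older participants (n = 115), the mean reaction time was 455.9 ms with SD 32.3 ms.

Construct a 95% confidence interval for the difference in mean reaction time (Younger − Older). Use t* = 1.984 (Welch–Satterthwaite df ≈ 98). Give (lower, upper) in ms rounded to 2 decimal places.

(-87.97, -52.63)

Per-group SEs: s₁/√n₁ = 74.5/√79 = 8.3819, s₂/√n₂ = 32.3/√115 = 3.0120.
Unpooled SE of the difference: √(70.25624761 + 9.072144) = 8.9066.
Margin of error = t* · SE = 1.984 × 8.9066 = 17.6707.
x̄₁ − x̄₂ = 385.6 − 455.9 = -70.3000.
CI: -70.3000 ± 17.6707 = (-87.97, -52.63).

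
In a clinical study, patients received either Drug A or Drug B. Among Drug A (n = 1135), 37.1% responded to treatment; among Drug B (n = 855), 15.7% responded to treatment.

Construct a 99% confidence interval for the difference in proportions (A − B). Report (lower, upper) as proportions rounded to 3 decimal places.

(0.165, 0.263)

Each SE is √(p̂(1−p̂)/n): √(0.3710·0.6290/1135) = 0.01434 and √(0.1570·0.8430/855) = 0.01244.
SE(p̂₁ − p̂₂) = √(SE₁² + SE₂²) = √(0.0002056356 + 0.0001547536) = 0.01898, since the two samples are independent.
At 99% confidence z* = 2.576; margin = 2.576 × 0.01898 = 0.04889.
The difference is 0.3710 − 0.1570 = 0.2140, so the interval is 0.2140 ± 0.04889 = (0.165, 0.263).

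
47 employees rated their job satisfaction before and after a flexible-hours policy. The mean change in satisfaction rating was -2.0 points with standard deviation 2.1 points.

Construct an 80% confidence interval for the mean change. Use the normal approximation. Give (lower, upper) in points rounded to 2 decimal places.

This is a matched-pairs design, so SE = s_d/√n = 2.1/√47 = 0.3063.
Margin = 1.282 × 0.3063 = 0.3927; the interval is -2.0 ± 0.3927 = (-2.39, -1.61).

(-2.39, -1.61)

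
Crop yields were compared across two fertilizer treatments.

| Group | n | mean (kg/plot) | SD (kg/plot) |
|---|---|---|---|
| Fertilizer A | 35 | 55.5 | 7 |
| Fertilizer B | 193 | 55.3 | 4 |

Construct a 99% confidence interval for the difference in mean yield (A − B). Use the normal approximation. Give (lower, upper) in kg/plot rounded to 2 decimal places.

SE₁ = s₁/√n₁ = 7/√35 = 1.1832; SE₂ = 4/√193 = 0.2879.
Independent samples, unequal variances: SE_diff = √(SE₁² + SE₂²) = √(1.39996224 + 0.08288641) = 1.2177.
z* = 2.576, so margin of error = 2.576 × 1.2177 = 3.1368.
Difference in means = 55.5 − 55.3 = 0.2000.
0.2000 ± 3.1368 → (-2.94, 3.34).

(-2.94, 3.34)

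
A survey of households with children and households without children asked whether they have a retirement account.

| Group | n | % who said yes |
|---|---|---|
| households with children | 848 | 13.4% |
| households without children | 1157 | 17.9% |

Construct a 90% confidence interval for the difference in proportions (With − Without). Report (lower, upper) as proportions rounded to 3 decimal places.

Each SE is √(p̂(1−p̂)/n): √(0.1340·0.8660/848) = 0.01170 and √(0.1790·0.8210/1157) = 0.01127.
SE(p̂₁ − p̂₂) = √(SE₁² + SE₂²) = √(0.00013689 + 0.0001270129) = 0.01625, since the two samples are independent.
At 90% confidence z* = 1.645; margin = 1.645 × 0.01625 = 0.02673.
The difference is 0.1340 − 0.1790 = -0.0450, so the interval is -0.0450 ± 0.02673 = (-0.072, -0.018).

(-0.072, -0.018)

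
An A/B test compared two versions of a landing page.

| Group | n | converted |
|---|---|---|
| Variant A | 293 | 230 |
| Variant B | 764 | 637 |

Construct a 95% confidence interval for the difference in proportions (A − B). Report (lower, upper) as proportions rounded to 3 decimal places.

Sample proportions: 230/293 = 0.7850, 637/764 = 0.8338.
Each SE is √(p̂(1−p̂)/n): √(0.7850·0.2150/293) = 0.02400 and √(0.8338·0.1662/764) = 0.01347.
SE(p̂₁ − p̂₂) = √(SE₁² + SE₂²) = √(0.000576 + 0.0001814409) = 0.02752, since the two samples are independent.
At 95% confidence z* = 1.960; margin = 1.960 × 0.02752 = 0.05394.
The difference is 0.7850 − 0.8338 = -0.0488, so the interval is -0.0488 ± 0.05394 = (-0.103, 0.005).

(-0.103, 0.005)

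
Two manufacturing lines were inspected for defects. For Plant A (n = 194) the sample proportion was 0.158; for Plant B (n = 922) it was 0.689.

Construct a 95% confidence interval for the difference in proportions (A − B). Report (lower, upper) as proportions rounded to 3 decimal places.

The two standard errors are √(0.1580×0.8420/194) = 0.02619 and √(0.6890×0.3110/922) = 0.01524.
Because the samples are independent, SE_diff = √(0.02619² + 0.01524²) = 0.03030.
Using z* = 1.960 for 95%, ME = 1.960 × 0.03030 = 0.05939.
p̂₁ − p̂₂ = -0.5310; interval -0.5310 ± 0.05939 gives (-0.590, -0.472).

(-0.590, -0.472)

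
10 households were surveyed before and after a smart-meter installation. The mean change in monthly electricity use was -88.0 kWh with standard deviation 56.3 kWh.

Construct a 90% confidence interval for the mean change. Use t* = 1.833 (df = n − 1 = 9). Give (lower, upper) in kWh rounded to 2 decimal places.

Paired design: SE = s_d/√n = 56.3/√10 = 17.8036.
t* = 1.833; margin of error = 1.833 × 17.8036 = 32.6340.
-88.0 ± 32.6340 → (-120.63, -55.37).

(-120.63, -55.37)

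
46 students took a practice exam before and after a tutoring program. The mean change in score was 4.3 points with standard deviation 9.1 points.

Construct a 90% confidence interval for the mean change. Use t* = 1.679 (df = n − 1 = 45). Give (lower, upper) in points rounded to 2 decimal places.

(2.05, 6.55)

Paired design: SE = s_d/√n = 9.1/√46 = 1.3417.
t* = 1.679; margin of error = 1.679 × 1.3417 = 2.2527.
4.3 ± 2.2527 → (2.05, 6.55).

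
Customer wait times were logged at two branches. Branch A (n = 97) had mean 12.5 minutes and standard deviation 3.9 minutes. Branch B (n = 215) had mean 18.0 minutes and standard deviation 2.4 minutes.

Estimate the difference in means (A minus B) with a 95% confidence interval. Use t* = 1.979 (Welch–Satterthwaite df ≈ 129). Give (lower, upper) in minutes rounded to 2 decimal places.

(-6.35, -4.65)

Standard errors of each mean: 3.9/√97 = 0.3960 and 2.4/√215 = 0.1637.
SE(x̄₁ − x̄₂) = √(0.3960² + 0.1637²) = 0.4285 for independent samples with unequal variances.
With t* = 1.979, the margin is 1.979 × 0.4285 = 0.8480.
x̄₁ − x̄₂ = 12.5 − 18.0 = -5.5000; the interval is -5.5000 ± 0.8480 = (-6.35, -4.65).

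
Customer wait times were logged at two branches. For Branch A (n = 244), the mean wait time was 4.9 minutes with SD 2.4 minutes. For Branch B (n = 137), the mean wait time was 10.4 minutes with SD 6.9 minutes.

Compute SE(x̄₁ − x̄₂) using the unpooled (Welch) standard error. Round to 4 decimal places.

Standard errors of each mean: 2.4/√244 = 0.1536 and 6.9/√137 = 0.5895.
SE(x̄₁ − x̄₂) = √(0.1536² + 0.5895²) = 0.6092 for independent samples with unequal variances.

0.6092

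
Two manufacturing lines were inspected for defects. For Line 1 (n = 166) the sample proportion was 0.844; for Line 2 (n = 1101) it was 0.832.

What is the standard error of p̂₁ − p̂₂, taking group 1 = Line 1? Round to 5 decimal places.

0.03033

SE₁ = √(p̂₁(1−p̂₁)/n₁) = √(0.8440·0.1560/166) = 0.02816; SE₂ = √(0.8320·0.1680/1101) = 0.01127.
Independent samples: SE of the difference = √(SE₁² + SE₂²) = √(0.0007929856 + 0.0001270129) = 0.03033.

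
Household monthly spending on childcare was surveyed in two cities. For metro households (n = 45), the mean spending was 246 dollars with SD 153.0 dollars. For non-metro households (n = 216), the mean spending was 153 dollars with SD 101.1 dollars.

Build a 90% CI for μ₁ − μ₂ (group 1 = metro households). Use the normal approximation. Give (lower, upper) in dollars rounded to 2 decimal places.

Standard errors of each mean: 153.0/√45 = 22.8079 and 101.1/√216 = 6.8790.
SE(x̄₁ − x̄₂) = √(22.8079² + 6.8790²) = 23.8227 for independent samples with unequal variances.
With z* = 1.645, the margin is 1.645 × 23.8227 = 39.1883.
x̄₁ − x̄₂ = 246 − 153 = 93.0000; the interval is 93.0000 ± 39.1883 = (53.81, 132.19).

(53.81, 132.19)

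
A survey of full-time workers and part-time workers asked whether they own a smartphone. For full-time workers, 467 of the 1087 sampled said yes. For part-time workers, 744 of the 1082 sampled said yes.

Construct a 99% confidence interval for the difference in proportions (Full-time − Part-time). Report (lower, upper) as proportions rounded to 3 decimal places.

(-0.311, -0.205)

First, p̂₁ = 467/1087 = 0.4296; p̂₂ = 744/1082 = 0.6876.
The two standard errors are √(0.4296×0.5704/1087) = 0.01501 and √(0.6876×0.3124/1082) = 0.01409.
Because the samples are independent, SE_diff = √(0.01501² + 0.01409²) = 0.02059.
Using z* = 2.576 for 99%, ME = 2.576 × 0.02059 = 0.05304.
p̂₁ − p̂₂ = -0.2580; interval -0.2580 ± 0.05304 gives (-0.311, -0.205).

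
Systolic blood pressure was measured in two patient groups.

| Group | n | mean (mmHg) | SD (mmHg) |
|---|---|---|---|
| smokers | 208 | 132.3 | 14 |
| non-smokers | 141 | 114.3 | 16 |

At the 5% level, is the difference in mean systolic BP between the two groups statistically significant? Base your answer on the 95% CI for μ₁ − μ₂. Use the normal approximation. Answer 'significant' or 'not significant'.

significant

Per-group SEs: s₁/√n₁ = 14/√208 = 0.9707, s₂/√n₂ = 16/√141 = 1.3474.
Unpooled SE of the difference: √(0.94225849 + 1.81548676) = 1.6606.
Margin of error = z* · SE = 1.960 × 1.6606 = 3.2548.
x̄₁ − x̄₂ = 132.3 − 114.3 = 18.0000.
CI: 18.0000 ± 3.2548 = (14.7452, 21.2548).
The interval (14.7452, 21.2548) does not contain 0, so the difference is significant.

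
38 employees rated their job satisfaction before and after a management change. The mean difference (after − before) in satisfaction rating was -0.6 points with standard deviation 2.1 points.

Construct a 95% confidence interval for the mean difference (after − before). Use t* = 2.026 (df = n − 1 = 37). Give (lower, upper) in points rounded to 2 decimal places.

Paired design: SE = s_d/√n = 2.1/√38 = 0.3407.
t* = 2.026; margin of error = 2.026 × 0.3407 = 0.6903.
-0.6 ± 0.6903 → (-1.29, 0.09).

(-1.29, 0.09)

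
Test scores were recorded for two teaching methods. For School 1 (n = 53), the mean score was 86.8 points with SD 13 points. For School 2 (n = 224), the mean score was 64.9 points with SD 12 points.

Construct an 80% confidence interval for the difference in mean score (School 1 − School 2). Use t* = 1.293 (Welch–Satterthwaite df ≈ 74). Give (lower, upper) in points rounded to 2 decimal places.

Standard errors of each mean: 13/√53 = 1.7857 and 12/√224 = 0.8018.
SE(x̄₁ − x̄₂) = √(1.7857² + 0.8018²) = 1.9574 for independent samples with unequal variances.
With t* = 1.293, the margin is 1.293 × 1.9574 = 2.5309.
x̄₁ − x̄₂ = 86.8 − 64.9 = 21.9000; the interval is 21.9000 ± 2.5309 = (19.37, 24.43).

(19.37, 24.43)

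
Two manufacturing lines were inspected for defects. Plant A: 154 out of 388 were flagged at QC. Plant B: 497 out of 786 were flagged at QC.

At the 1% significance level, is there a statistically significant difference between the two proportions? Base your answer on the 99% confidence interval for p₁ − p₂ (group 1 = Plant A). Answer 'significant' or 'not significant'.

p̂₁ = 154/388 = 0.3969 and p̂₂ = 497/786 = 0.6323.
SE₁ = √(p̂₁(1−p̂₁)/n₁) = √(0.3969·0.6031/388) = 0.02484; SE₂ = √(0.6323·0.3677/786) = 0.01720.
Independent samples: SE of the difference = √(SE₁² + SE₂²) = √(0.0006170256 + 0.00029584) = 0.03021.
z* for 99% confidence is 2.576, so the margin of error is 2.576 × 0.03021 = 0.07782.
Point estimate p̂₁ − p̂₂ = 0.3969 − 0.6323 = -0.2354.
-0.2354 ± 0.07782 → (-0.31322, -0.15758).
The interval (-0.31322, -0.15758) does not contain 0, so the difference is significant.

significant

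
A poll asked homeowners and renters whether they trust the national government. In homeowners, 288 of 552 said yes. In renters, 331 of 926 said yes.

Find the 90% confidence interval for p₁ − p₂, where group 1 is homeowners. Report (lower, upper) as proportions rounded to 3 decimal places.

(0.121, 0.208)

First, p̂₁ = 288/552 = 0.5217; p̂₂ = 331/926 = 0.3575.
The two standard errors are √(0.5217×0.4783/552) = 0.02126 and √(0.3575×0.6425/926) = 0.01575.
Because the samples are independent, SE_diff = √(0.02126² + 0.01575²) = 0.02646.
Using z* = 1.645 for 90%, ME = 1.645 × 0.02646 = 0.04353.
p̂₁ − p̂₂ = 0.1642; interval 0.1642 ± 0.04353 gives (0.121, 0.208).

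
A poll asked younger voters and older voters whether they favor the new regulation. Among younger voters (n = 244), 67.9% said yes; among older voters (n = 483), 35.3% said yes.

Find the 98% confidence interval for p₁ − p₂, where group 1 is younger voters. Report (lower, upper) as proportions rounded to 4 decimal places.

SE₁ = √(p̂₁(1−p̂₁)/n₁) = √(0.6790·0.3210/244) = 0.02989; SE₂ = √(0.3530·0.6470/483) = 0.02175.
Independent samples: SE of the difference = √(SE₁² + SE₂²) = √(0.0008934121 + 0.0004730625) = 0.03697.
z* for 98% confidence is 2.326, so the margin of error is 2.326 × 0.03697 = 0.08599.
Point estimate p̂₁ − p̂₂ = 0.6790 − 0.3530 = 0.3260.
0.3260 ± 0.08599 → (0.2400, 0.4120).

(0.2400, 0.4120)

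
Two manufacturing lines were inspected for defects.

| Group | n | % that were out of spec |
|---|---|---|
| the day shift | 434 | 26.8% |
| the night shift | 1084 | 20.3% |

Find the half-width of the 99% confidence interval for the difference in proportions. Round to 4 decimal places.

0.0632

Each SE is √(p̂(1−p̂)/n): √(0.2680·0.7320/434) = 0.02126 and √(0.2030·0.7970/1084) = 0.01222.
SE(p̂₁ − p̂₂) = √(SE₁² + SE₂²) = √(0.0004519876 + 0.0001493284) = 0.02452, since the two samples are independent.
At 99% confidence z* = 2.576; margin = 2.576 × 0.02452 = 0.06316.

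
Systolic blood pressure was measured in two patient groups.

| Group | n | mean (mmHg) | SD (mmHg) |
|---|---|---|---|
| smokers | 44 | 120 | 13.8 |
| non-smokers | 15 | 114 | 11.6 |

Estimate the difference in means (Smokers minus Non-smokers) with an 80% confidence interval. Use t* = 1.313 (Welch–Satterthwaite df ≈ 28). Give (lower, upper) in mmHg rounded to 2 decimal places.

Per-group SEs: s₁/√n₁ = 13.8/√44 = 2.0804, s₂/√n₂ = 11.6/√15 = 2.9951.
Unpooled SE of the difference: √(4.32806416 + 8.97062401) = 3.6467.
Margin of error = t* · SE = 1.313 × 3.6467 = 4.7881.
x̄₁ − x̄₂ = 120 − 114 = 6.0000.
CI: 6.0000 ± 4.7881 = (1.21, 10.79).

(1.21, 10.79)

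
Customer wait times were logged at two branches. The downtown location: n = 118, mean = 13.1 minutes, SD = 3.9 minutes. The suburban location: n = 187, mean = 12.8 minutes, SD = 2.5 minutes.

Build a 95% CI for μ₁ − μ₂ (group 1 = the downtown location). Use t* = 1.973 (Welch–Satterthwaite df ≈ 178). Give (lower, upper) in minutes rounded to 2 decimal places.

(-0.49, 1.09)

SE₁ = s₁/√n₁ = 3.9/√118 = 0.3590; SE₂ = 2.5/√187 = 0.1828.
Independent samples, unequal variances: SE_diff = √(SE₁² + SE₂²) = √(0.128881 + 0.03341584) = 0.4029.
t* = 1.973, so margin of error = 1.973 × 0.4029 = 0.7949.
Difference in means = 13.1 − 12.8 = 0.3000.
0.3000 ± 0.7949 → (-0.49, 1.09).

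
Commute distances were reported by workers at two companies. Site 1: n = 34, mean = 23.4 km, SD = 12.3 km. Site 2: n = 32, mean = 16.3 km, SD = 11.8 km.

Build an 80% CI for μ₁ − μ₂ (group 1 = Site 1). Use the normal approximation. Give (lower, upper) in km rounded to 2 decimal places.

SE₁ = s₁/√n₁ = 12.3/√34 = 2.1094; SE₂ = 11.8/√32 = 2.0860.
Independent samples, unequal variances: SE_diff = √(SE₁² + SE₂²) = √(4.44956836 + 4.351396) = 2.9666.
z* = 1.282, so margin of error = 1.282 × 2.9666 = 3.8032.
Difference in means = 23.4 − 16.3 = 7.1000.
7.1000 ± 3.8032 → (3.30, 10.90).

(3.30, 10.90)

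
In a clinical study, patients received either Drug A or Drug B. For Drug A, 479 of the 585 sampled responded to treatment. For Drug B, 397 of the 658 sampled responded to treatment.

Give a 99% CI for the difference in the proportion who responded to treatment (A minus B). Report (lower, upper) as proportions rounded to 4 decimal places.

(0.1515, 0.2795)

Sample proportions: 479/585 = 0.8188, 397/658 = 0.6033.
Each SE is √(p̂(1−p̂)/n): √(0.8188·0.1812/585) = 0.01593 and √(0.6033·0.3967/658) = 0.01907.
SE(p̂₁ − p̂₂) = √(SE₁² + SE₂²) = √(0.0002537649 + 0.0003636649) = 0.02485, since the two samples are independent.
At 99% confidence z* = 2.576; margin = 2.576 × 0.02485 = 0.06401.
The difference is 0.8188 − 0.6033 = 0.2155, so the interval is 0.2155 ± 0.06401 = (0.1515, 0.2795).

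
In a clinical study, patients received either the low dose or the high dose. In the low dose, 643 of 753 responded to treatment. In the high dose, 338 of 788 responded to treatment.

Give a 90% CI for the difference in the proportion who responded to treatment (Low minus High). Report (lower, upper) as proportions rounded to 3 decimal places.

(0.389, 0.461)

p̂₁ = 643/753 = 0.8539 and p̂₂ = 338/788 = 0.4289.
SE₁ = √(p̂₁(1−p̂₁)/n₁) = √(0.8539·0.1461/753) = 0.01287; SE₂ = √(0.4289·0.5711/788) = 0.01763.
Independent samples: SE of the difference = √(SE₁² + SE₂²) = √(0.0001656369 + 0.0003108169) = 0.02183.
z* for 90% confidence is 1.645, so the margin of error is 1.645 × 0.02183 = 0.03591.
Point estimate p̂₁ − p̂₂ = 0.8539 − 0.4289 = 0.4250.
0.4250 ± 0.03591 → (0.389, 0.461).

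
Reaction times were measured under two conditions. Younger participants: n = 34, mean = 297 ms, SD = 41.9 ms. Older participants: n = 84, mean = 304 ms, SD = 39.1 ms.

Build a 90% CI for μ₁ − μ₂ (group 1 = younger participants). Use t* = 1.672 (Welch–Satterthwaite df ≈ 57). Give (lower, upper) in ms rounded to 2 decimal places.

(-20.97, 6.97)

SE₁ = s₁/√n₁ = 41.9/√34 = 7.1858; SE₂ = 39.1/√84 = 4.2662.
Independent samples, unequal variances: SE_diff = √(SE₁² + SE₂²) = √(51.63572164 + 18.20046244) = 8.3568.
t* = 1.672, so margin of error = 1.672 × 8.3568 = 13.9726.
Difference in means = 297 − 304 = -7.0000.
-7.0000 ± 13.9726 → (-20.97, 6.97).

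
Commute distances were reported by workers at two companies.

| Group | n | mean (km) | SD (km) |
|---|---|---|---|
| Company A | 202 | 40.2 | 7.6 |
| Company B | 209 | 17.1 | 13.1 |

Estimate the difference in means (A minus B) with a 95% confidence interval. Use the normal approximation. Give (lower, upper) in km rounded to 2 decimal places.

(21.04, 25.16)

Per-group SEs: s₁/√n₁ = 7.6/√202 = 0.5347, s₂/√n₂ = 13.1/√209 = 0.9061.
Unpooled SE of the difference: √(0.28590409 + 0.82101721) = 1.0521.
Margin of error = z* · SE = 1.960 × 1.0521 = 2.0621.
x̄₁ − x̄₂ = 40.2 − 17.1 = 23.1000.
CI: 23.1000 ± 2.0621 = (21.04, 25.16).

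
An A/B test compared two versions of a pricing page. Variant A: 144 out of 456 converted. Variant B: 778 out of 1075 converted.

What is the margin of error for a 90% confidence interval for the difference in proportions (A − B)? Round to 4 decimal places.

First, p̂₁ = 144/456 = 0.3158; p̂₂ = 778/1075 = 0.7237.
The two standard errors are √(0.3158×0.6842/456) = 0.02177 and √(0.7237×0.2763/1075) = 0.01364.
Because the samples are independent, SE_diff = √(0.02177² + 0.01364²) = 0.02569.
Using z* = 1.645 for 90%, ME = 1.645 × 0.02569 = 0.04226.

0.0423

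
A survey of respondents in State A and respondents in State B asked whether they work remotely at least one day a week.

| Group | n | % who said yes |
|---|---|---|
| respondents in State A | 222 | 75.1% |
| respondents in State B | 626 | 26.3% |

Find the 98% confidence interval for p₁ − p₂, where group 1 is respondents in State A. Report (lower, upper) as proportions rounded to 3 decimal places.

(0.409, 0.567)

Each SE is √(p̂(1−p̂)/n): √(0.7510·0.2490/222) = 0.02902 and √(0.2630·0.7370/626) = 0.01760.
SE(p̂₁ − p̂₂) = √(SE₁² + SE₂²) = √(0.0008421604 + 0.00030976) = 0.03394, since the two samples are independent.
At 98% confidence z* = 2.326; margin = 2.326 × 0.03394 = 0.07894.
The difference is 0.7510 − 0.2630 = 0.4880, so the interval is 0.4880 ± 0.07894 = (0.409, 0.567).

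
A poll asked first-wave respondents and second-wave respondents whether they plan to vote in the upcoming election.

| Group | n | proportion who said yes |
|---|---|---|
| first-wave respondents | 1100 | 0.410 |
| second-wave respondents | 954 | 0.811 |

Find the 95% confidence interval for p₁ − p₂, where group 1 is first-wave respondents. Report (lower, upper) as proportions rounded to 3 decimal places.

(-0.439, -0.363)

Each SE is √(p̂(1−p̂)/n): √(0.4100·0.5900/1100) = 0.01483 and √(0.8110·0.1890/954) = 0.01268.
SE(p̂₁ − p̂₂) = √(SE₁² + SE₂²) = √(0.0002199289 + 0.0001607824) = 0.01951, since the two samples are independent.
At 95% confidence z* = 1.960; margin = 1.960 × 0.01951 = 0.03824.
The difference is 0.4100 − 0.8110 = -0.4010, so the interval is -0.4010 ± 0.03824 = (-0.439, -0.363).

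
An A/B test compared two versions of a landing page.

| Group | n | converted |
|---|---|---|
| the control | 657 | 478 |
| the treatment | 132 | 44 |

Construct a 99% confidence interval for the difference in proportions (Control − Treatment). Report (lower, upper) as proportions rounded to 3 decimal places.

p̂₁ = 478/657 = 0.7275 and p̂₂ = 44/132 = 0.3333.
SE₁ = √(p̂₁(1−p̂₁)/n₁) = √(0.7275·0.2725/657) = 0.01737; SE₂ = √(0.3333·0.6667/132) = 0.04103.
Independent samples: SE of the difference = √(SE₁² + SE₂²) = √(0.0003017169 + 0.0016834609) = 0.04456.
z* for 99% confidence is 2.576, so the margin of error is 2.576 × 0.04456 = 0.11479.
Point estimate p̂₁ − p̂₂ = 0.7275 − 0.3333 = 0.3942.
0.3942 ± 0.11479 → (0.279, 0.509).

(0.279, 0.509)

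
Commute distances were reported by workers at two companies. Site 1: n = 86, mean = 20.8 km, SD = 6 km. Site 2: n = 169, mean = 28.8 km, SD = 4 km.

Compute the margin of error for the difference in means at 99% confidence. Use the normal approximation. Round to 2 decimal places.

1.85

Per-group SEs: s₁/√n₁ = 6/√86 = 0.6470, s₂/√n₂ = 4/√169 = 0.3077.
Unpooled SE of the difference: √(0.418609 + 0.09467929) = 0.7164.
Margin of error = z* · SE = 2.576 × 0.7164 = 1.8454.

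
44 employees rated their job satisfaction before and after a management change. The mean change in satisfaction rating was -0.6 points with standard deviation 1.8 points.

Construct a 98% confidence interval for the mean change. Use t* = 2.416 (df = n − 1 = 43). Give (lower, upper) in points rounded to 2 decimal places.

(-1.26, 0.06)

Paired design: SE = s_d/√n = 1.8/√44 = 0.2714.
t* = 2.416; margin of error = 2.416 × 0.2714 = 0.6557.
-0.6 ± 0.6557 → (-1.26, 0.06).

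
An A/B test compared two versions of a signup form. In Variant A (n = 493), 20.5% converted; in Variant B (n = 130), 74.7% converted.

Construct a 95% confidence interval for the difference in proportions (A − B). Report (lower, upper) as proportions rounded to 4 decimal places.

(-0.6248, -0.4592)

Each SE is √(p̂(1−p̂)/n): √(0.2050·0.7950/493) = 0.01818 and √(0.7470·0.2530/130) = 0.03813.
SE(p̂₁ − p̂₂) = √(SE₁² + SE₂²) = √(0.0003305124 + 0.0014538969) = 0.04224, since the two samples are independent.
At 95% confidence z* = 1.960; margin = 1.960 × 0.04224 = 0.08279.
The difference is 0.2050 − 0.7470 = -0.5420, so the interval is -0.5420 ± 0.08279 = (-0.6248, -0.4592).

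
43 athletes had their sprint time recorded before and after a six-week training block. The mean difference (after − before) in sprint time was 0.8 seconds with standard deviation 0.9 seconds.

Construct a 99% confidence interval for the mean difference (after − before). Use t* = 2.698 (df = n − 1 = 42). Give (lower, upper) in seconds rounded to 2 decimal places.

(0.43, 1.17)

This is a matched-pairs design, so SE = s_d/√n = 0.9/√43 = 0.1372.
Margin = 2.698 × 0.1372 = 0.3702; the interval is 0.8 ± 0.3702 = (0.43, 1.17).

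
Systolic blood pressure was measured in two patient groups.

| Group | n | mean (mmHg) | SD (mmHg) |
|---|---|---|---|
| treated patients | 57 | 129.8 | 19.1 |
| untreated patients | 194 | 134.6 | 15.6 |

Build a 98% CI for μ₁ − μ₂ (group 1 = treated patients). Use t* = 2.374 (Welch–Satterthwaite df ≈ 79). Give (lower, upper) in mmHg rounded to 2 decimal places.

(-11.37, 1.77)

Per-group SEs: s₁/√n₁ = 19.1/√57 = 2.5299, s₂/√n₂ = 15.6/√194 = 1.1200.
Unpooled SE of the difference: √(6.40039401 + 1.2544) = 2.7667.
Margin of error = t* · SE = 2.374 × 2.7667 = 6.5681.
x̄₁ − x̄₂ = 129.8 − 134.6 = -4.8000.
CI: -4.8000 ± 6.5681 = (-11.37, 1.77).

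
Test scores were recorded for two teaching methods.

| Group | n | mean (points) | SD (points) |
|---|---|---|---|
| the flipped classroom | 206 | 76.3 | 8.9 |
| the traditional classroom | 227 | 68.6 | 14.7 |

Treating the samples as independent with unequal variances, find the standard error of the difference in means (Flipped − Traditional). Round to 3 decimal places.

Standard errors of each mean: 8.9/√206 = 0.6201 and 14.7/√227 = 0.9757.
SE(x̄₁ − x̄₂) = √(0.6201² + 0.9757²) = 1.1561 for independent samples with unequal variances.

1.156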